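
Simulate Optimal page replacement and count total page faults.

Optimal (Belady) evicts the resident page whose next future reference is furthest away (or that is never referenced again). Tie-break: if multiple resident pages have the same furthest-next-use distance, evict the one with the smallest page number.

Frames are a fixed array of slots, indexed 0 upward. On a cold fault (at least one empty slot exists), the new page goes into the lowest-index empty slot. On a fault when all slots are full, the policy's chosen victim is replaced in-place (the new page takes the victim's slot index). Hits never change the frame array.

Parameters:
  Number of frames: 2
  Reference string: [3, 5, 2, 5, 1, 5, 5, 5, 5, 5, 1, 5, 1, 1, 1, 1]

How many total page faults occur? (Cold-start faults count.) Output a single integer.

Answer: 4

Derivation:
Step 0: ref 3 → FAULT, frames=[3,-]
Step 1: ref 5 → FAULT, frames=[3,5]
Step 2: ref 2 → FAULT (evict 3), frames=[2,5]
Step 3: ref 5 → HIT, frames=[2,5]
Step 4: ref 1 → FAULT (evict 2), frames=[1,5]
Step 5: ref 5 → HIT, frames=[1,5]
Step 6: ref 5 → HIT, frames=[1,5]
Step 7: ref 5 → HIT, frames=[1,5]
Step 8: ref 5 → HIT, frames=[1,5]
Step 9: ref 5 → HIT, frames=[1,5]
Step 10: ref 1 → HIT, frames=[1,5]
Step 11: ref 5 → HIT, frames=[1,5]
Step 12: ref 1 → HIT, frames=[1,5]
Step 13: ref 1 → HIT, frames=[1,5]
Step 14: ref 1 → HIT, frames=[1,5]
Step 15: ref 1 → HIT, frames=[1,5]
Total faults: 4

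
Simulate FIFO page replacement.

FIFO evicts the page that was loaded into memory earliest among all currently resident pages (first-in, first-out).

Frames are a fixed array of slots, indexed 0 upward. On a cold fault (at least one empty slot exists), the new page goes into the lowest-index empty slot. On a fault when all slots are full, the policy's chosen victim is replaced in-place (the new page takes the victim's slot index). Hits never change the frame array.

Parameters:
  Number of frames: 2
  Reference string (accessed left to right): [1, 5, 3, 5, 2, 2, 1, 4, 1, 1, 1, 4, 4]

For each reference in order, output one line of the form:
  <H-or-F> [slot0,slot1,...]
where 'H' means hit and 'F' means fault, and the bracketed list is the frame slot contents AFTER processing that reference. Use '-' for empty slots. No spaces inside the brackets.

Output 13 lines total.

F [1,-]
F [1,5]
F [3,5]
H [3,5]
F [3,2]
H [3,2]
F [1,2]
F [1,4]
H [1,4]
H [1,4]
H [1,4]
H [1,4]
H [1,4]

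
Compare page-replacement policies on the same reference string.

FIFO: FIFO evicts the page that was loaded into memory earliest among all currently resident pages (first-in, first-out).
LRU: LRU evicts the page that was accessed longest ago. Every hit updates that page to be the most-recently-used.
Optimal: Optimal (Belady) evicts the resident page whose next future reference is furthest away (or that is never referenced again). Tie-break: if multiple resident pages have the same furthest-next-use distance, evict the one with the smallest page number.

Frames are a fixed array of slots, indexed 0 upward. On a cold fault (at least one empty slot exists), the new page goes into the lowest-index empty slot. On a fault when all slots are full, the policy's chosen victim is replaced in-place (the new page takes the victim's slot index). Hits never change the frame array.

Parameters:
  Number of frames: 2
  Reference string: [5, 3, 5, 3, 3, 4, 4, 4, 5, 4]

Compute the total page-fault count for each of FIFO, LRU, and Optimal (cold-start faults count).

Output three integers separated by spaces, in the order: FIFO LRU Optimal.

Answer: 4 4 3

Derivation:
--- FIFO ---
  step 0: ref 5 -> FAULT, frames=[5,-] (faults so far: 1)
  step 1: ref 3 -> FAULT, frames=[5,3] (faults so far: 2)
  step 2: ref 5 -> HIT, frames=[5,3] (faults so far: 2)
  step 3: ref 3 -> HIT, frames=[5,3] (faults so far: 2)
  step 4: ref 3 -> HIT, frames=[5,3] (faults so far: 2)
  step 5: ref 4 -> FAULT, evict 5, frames=[4,3] (faults so far: 3)
  step 6: ref 4 -> HIT, frames=[4,3] (faults so far: 3)
  step 7: ref 4 -> HIT, frames=[4,3] (faults so far: 3)
  step 8: ref 5 -> FAULT, evict 3, frames=[4,5] (faults so far: 4)
  step 9: ref 4 -> HIT, frames=[4,5] (faults so far: 4)
  FIFO total faults: 4
--- LRU ---
  step 0: ref 5 -> FAULT, frames=[5,-] (faults so far: 1)
  step 1: ref 3 -> FAULT, frames=[5,3] (faults so far: 2)
  step 2: ref 5 -> HIT, frames=[5,3] (faults so far: 2)
  step 3: ref 3 -> HIT, frames=[5,3] (faults so far: 2)
  step 4: ref 3 -> HIT, frames=[5,3] (faults so far: 2)
  step 5: ref 4 -> FAULT, evict 5, frames=[4,3] (faults so far: 3)
  step 6: ref 4 -> HIT, frames=[4,3] (faults so far: 3)
  step 7: ref 4 -> HIT, frames=[4,3] (faults so far: 3)
  step 8: ref 5 -> FAULT, evict 3, frames=[4,5] (faults so far: 4)
  step 9: ref 4 -> HIT, frames=[4,5] (faults so far: 4)
  LRU total faults: 4
--- Optimal ---
  step 0: ref 5 -> FAULT, frames=[5,-] (faults so far: 1)
  step 1: ref 3 -> FAULT, frames=[5,3] (faults so far: 2)
  step 2: ref 5 -> HIT, frames=[5,3] (faults so far: 2)
  step 3: ref 3 -> HIT, frames=[5,3] (faults so far: 2)
  step 4: ref 3 -> HIT, frames=[5,3] (faults so far: 2)
  step 5: ref 4 -> FAULT, evict 3, frames=[5,4] (faults so far: 3)
  step 6: ref 4 -> HIT, frames=[5,4] (faults so far: 3)
  step 7: ref 4 -> HIT, frames=[5,4] (faults so far: 3)
  step 8: ref 5 -> HIT, frames=[5,4] (faults so far: 3)
  step 9: ref 4 -> HIT, frames=[5,4] (faults so far: 3)
  Optimal total faults: 3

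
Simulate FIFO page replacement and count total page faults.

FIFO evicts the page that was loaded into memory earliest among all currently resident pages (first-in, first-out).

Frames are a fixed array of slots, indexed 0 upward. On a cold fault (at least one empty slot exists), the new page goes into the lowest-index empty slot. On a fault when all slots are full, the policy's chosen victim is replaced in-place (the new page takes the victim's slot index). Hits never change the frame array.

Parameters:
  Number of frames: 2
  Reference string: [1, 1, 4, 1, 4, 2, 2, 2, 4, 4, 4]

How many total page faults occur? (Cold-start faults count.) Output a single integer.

Step 0: ref 1 → FAULT, frames=[1,-]
Step 1: ref 1 → HIT, frames=[1,-]
Step 2: ref 4 → FAULT, frames=[1,4]
Step 3: ref 1 → HIT, frames=[1,4]
Step 4: ref 4 → HIT, frames=[1,4]
Step 5: ref 2 → FAULT (evict 1), frames=[2,4]
Step 6: ref 2 → HIT, frames=[2,4]
Step 7: ref 2 → HIT, frames=[2,4]
Step 8: ref 4 → HIT, frames=[2,4]
Step 9: ref 4 → HIT, frames=[2,4]
Step 10: ref 4 → HIT, frames=[2,4]
Total faults: 3

Answer: 3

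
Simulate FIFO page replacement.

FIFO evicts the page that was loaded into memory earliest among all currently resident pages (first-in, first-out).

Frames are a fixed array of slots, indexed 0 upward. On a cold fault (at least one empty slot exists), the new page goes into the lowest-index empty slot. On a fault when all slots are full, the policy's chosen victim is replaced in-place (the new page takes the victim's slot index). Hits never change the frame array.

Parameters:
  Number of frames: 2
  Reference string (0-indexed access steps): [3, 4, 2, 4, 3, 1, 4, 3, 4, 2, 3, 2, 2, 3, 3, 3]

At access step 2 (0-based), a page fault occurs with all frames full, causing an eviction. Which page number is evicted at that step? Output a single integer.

Answer: 3

Derivation:
Step 0: ref 3 -> FAULT, frames=[3,-]
Step 1: ref 4 -> FAULT, frames=[3,4]
Step 2: ref 2 -> FAULT, evict 3, frames=[2,4]
At step 2: evicted page 3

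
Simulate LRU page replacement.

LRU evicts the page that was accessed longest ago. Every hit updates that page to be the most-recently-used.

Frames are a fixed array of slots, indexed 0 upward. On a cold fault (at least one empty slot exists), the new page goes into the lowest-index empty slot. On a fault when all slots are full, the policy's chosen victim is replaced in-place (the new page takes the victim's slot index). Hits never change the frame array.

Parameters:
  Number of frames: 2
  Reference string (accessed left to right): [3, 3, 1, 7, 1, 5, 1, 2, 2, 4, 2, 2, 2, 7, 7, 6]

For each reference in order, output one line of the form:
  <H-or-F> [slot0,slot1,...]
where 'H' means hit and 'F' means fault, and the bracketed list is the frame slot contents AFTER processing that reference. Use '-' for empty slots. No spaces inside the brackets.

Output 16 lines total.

F [3,-]
H [3,-]
F [3,1]
F [7,1]
H [7,1]
F [5,1]
H [5,1]
F [2,1]
H [2,1]
F [2,4]
H [2,4]
H [2,4]
H [2,4]
F [2,7]
H [2,7]
F [6,7]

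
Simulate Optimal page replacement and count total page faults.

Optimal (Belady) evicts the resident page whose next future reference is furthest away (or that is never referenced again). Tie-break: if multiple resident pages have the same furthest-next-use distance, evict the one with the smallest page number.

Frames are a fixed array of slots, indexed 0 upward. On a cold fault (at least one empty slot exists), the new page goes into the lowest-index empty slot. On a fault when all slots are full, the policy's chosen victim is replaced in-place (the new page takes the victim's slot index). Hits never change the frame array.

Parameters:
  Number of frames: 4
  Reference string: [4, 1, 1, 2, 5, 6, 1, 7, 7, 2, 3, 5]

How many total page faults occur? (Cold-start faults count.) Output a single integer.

Answer: 7

Derivation:
Step 0: ref 4 → FAULT, frames=[4,-,-,-]
Step 1: ref 1 → FAULT, frames=[4,1,-,-]
Step 2: ref 1 → HIT, frames=[4,1,-,-]
Step 3: ref 2 → FAULT, frames=[4,1,2,-]
Step 4: ref 5 → FAULT, frames=[4,1,2,5]
Step 5: ref 6 → FAULT (evict 4), frames=[6,1,2,5]
Step 6: ref 1 → HIT, frames=[6,1,2,5]
Step 7: ref 7 → FAULT (evict 1), frames=[6,7,2,5]
Step 8: ref 7 → HIT, frames=[6,7,2,5]
Step 9: ref 2 → HIT, frames=[6,7,2,5]
Step 10: ref 3 → FAULT (evict 2), frames=[6,7,3,5]
Step 11: ref 5 → HIT, frames=[6,7,3,5]
Total faults: 7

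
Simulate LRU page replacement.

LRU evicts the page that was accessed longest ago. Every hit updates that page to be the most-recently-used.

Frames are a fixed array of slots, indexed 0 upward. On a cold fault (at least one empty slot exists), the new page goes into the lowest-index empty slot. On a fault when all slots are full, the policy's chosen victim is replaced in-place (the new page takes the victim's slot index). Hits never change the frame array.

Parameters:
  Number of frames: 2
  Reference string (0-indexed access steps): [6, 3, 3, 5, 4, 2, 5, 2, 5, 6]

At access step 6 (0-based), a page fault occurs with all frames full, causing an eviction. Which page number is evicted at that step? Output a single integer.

Step 0: ref 6 -> FAULT, frames=[6,-]
Step 1: ref 3 -> FAULT, frames=[6,3]
Step 2: ref 3 -> HIT, frames=[6,3]
Step 3: ref 5 -> FAULT, evict 6, frames=[5,3]
Step 4: ref 4 -> FAULT, evict 3, frames=[5,4]
Step 5: ref 2 -> FAULT, evict 5, frames=[2,4]
Step 6: ref 5 -> FAULT, evict 4, frames=[2,5]
At step 6: evicted page 4

Answer: 4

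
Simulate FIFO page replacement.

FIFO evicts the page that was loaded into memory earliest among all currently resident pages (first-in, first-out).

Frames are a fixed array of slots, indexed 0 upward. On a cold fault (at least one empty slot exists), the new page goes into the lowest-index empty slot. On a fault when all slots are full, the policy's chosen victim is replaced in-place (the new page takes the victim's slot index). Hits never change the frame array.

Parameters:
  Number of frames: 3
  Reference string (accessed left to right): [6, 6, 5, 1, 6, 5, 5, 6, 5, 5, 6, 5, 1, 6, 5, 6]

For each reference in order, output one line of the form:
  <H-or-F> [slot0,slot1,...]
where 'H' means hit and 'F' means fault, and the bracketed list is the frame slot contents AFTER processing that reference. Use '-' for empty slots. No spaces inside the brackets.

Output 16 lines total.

F [6,-,-]
H [6,-,-]
F [6,5,-]
F [6,5,1]
H [6,5,1]
H [6,5,1]
H [6,5,1]
H [6,5,1]
H [6,5,1]
H [6,5,1]
H [6,5,1]
H [6,5,1]
H [6,5,1]
H [6,5,1]
H [6,5,1]
H [6,5,1]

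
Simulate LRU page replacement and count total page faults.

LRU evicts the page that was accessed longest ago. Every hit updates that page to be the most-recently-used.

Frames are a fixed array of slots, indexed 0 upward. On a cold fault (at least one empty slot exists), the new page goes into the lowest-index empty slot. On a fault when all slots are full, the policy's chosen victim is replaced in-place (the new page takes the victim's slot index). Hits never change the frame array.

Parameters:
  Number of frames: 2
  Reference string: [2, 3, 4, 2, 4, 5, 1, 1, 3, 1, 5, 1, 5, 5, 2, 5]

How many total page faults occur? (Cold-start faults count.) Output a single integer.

Answer: 9

Derivation:
Step 0: ref 2 → FAULT, frames=[2,-]
Step 1: ref 3 → FAULT, frames=[2,3]
Step 2: ref 4 → FAULT (evict 2), frames=[4,3]
Step 3: ref 2 → FAULT (evict 3), frames=[4,2]
Step 4: ref 4 → HIT, frames=[4,2]
Step 5: ref 5 → FAULT (evict 2), frames=[4,5]
Step 6: ref 1 → FAULT (evict 4), frames=[1,5]
Step 7: ref 1 → HIT, frames=[1,5]
Step 8: ref 3 → FAULT (evict 5), frames=[1,3]
Step 9: ref 1 → HIT, frames=[1,3]
Step 10: ref 5 → FAULT (evict 3), frames=[1,5]
Step 11: ref 1 → HIT, frames=[1,5]
Step 12: ref 5 → HIT, frames=[1,5]
Step 13: ref 5 → HIT, frames=[1,5]
Step 14: ref 2 → FAULT (evict 1), frames=[2,5]
Step 15: ref 5 → HIT, frames=[2,5]
Total faults: 9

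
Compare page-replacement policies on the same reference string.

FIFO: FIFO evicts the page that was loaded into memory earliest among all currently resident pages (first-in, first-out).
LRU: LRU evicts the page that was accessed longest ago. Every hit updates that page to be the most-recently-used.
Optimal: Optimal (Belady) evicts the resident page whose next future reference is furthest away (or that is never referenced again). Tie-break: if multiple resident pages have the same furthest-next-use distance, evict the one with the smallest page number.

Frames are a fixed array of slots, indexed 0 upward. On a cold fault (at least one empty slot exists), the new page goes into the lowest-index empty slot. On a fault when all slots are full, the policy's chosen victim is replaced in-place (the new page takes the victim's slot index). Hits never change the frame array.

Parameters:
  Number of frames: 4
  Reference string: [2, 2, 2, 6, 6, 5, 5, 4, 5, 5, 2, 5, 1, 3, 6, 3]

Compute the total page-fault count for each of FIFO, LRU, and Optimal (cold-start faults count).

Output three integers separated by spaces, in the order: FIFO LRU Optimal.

--- FIFO ---
  step 0: ref 2 -> FAULT, frames=[2,-,-,-] (faults so far: 1)
  step 1: ref 2 -> HIT, frames=[2,-,-,-] (faults so far: 1)
  step 2: ref 2 -> HIT, frames=[2,-,-,-] (faults so far: 1)
  step 3: ref 6 -> FAULT, frames=[2,6,-,-] (faults so far: 2)
  step 4: ref 6 -> HIT, frames=[2,6,-,-] (faults so far: 2)
  step 5: ref 5 -> FAULT, frames=[2,6,5,-] (faults so far: 3)
  step 6: ref 5 -> HIT, frames=[2,6,5,-] (faults so far: 3)
  step 7: ref 4 -> FAULT, frames=[2,6,5,4] (faults so far: 4)
  step 8: ref 5 -> HIT, frames=[2,6,5,4] (faults so far: 4)
  step 9: ref 5 -> HIT, frames=[2,6,5,4] (faults so far: 4)
  step 10: ref 2 -> HIT, frames=[2,6,5,4] (faults so far: 4)
  step 11: ref 5 -> HIT, frames=[2,6,5,4] (faults so far: 4)
  step 12: ref 1 -> FAULT, evict 2, frames=[1,6,5,4] (faults so far: 5)
  step 13: ref 3 -> FAULT, evict 6, frames=[1,3,5,4] (faults so far: 6)
  step 14: ref 6 -> FAULT, evict 5, frames=[1,3,6,4] (faults so far: 7)
  step 15: ref 3 -> HIT, frames=[1,3,6,4] (faults so far: 7)
  FIFO total faults: 7
--- LRU ---
  step 0: ref 2 -> FAULT, frames=[2,-,-,-] (faults so far: 1)
  step 1: ref 2 -> HIT, frames=[2,-,-,-] (faults so far: 1)
  step 2: ref 2 -> HIT, frames=[2,-,-,-] (faults so far: 1)
  step 3: ref 6 -> FAULT, frames=[2,6,-,-] (faults so far: 2)
  step 4: ref 6 -> HIT, frames=[2,6,-,-] (faults so far: 2)
  step 5: ref 5 -> FAULT, frames=[2,6,5,-] (faults so far: 3)
  step 6: ref 5 -> HIT, frames=[2,6,5,-] (faults so far: 3)
  step 7: ref 4 -> FAULT, frames=[2,6,5,4] (faults so far: 4)
  step 8: ref 5 -> HIT, frames=[2,6,5,4] (faults so far: 4)
  step 9: ref 5 -> HIT, frames=[2,6,5,4] (faults so far: 4)
  step 10: ref 2 -> HIT, frames=[2,6,5,4] (faults so far: 4)
  step 11: ref 5 -> HIT, frames=[2,6,5,4] (faults so far: 4)
  step 12: ref 1 -> FAULT, evict 6, frames=[2,1,5,4] (faults so far: 5)
  step 13: ref 3 -> FAULT, evict 4, frames=[2,1,5,3] (faults so far: 6)
  step 14: ref 6 -> FAULT, evict 2, frames=[6,1,5,3] (faults so far: 7)
  step 15: ref 3 -> HIT, frames=[6,1,5,3] (faults so far: 7)
  LRU total faults: 7
--- Optimal ---
  step 0: ref 2 -> FAULT, frames=[2,-,-,-] (faults so far: 1)
  step 1: ref 2 -> HIT, frames=[2,-,-,-] (faults so far: 1)
  step 2: ref 2 -> HIT, frames=[2,-,-,-] (faults so far: 1)
  step 3: ref 6 -> FAULT, frames=[2,6,-,-] (faults so far: 2)
  step 4: ref 6 -> HIT, frames=[2,6,-,-] (faults so far: 2)
  step 5: ref 5 -> FAULT, frames=[2,6,5,-] (faults so far: 3)
  step 6: ref 5 -> HIT, frames=[2,6,5,-] (faults so far: 3)
  step 7: ref 4 -> FAULT, frames=[2,6,5,4] (faults so far: 4)
  step 8: ref 5 -> HIT, frames=[2,6,5,4] (faults so far: 4)
  step 9: ref 5 -> HIT, frames=[2,6,5,4] (faults so far: 4)
  step 10: ref 2 -> HIT, frames=[2,6,5,4] (faults so far: 4)
  step 11: ref 5 -> HIT, frames=[2,6,5,4] (faults so far: 4)
  step 12: ref 1 -> FAULT, evict 2, frames=[1,6,5,4] (faults so far: 5)
  step 13: ref 3 -> FAULT, evict 1, frames=[3,6,5,4] (faults so far: 6)
  step 14: ref 6 -> HIT, frames=[3,6,5,4] (faults so far: 6)
  step 15: ref 3 -> HIT, frames=[3,6,5,4] (faults so far: 6)
  Optimal total faults: 6

Answer: 7 7 6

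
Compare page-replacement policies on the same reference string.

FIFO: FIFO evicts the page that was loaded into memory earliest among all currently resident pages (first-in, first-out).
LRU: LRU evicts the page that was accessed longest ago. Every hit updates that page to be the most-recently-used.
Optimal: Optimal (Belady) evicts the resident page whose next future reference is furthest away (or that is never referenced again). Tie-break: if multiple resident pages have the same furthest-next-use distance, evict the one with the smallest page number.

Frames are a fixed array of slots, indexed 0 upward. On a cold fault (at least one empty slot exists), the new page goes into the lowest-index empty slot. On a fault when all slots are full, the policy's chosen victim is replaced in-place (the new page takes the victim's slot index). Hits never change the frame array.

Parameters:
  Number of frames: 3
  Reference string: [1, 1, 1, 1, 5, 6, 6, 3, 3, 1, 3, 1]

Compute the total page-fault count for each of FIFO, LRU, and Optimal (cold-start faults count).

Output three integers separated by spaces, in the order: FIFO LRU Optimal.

--- FIFO ---
  step 0: ref 1 -> FAULT, frames=[1,-,-] (faults so far: 1)
  step 1: ref 1 -> HIT, frames=[1,-,-] (faults so far: 1)
  step 2: ref 1 -> HIT, frames=[1,-,-] (faults so far: 1)
  step 3: ref 1 -> HIT, frames=[1,-,-] (faults so far: 1)
  step 4: ref 5 -> FAULT, frames=[1,5,-] (faults so far: 2)
  step 5: ref 6 -> FAULT, frames=[1,5,6] (faults so far: 3)
  step 6: ref 6 -> HIT, frames=[1,5,6] (faults so far: 3)
  step 7: ref 3 -> FAULT, evict 1, frames=[3,5,6] (faults so far: 4)
  step 8: ref 3 -> HIT, frames=[3,5,6] (faults so far: 4)
  step 9: ref 1 -> FAULT, evict 5, frames=[3,1,6] (faults so far: 5)
  step 10: ref 3 -> HIT, frames=[3,1,6] (faults so far: 5)
  step 11: ref 1 -> HIT, frames=[3,1,6] (faults so far: 5)
  FIFO total faults: 5
--- LRU ---
  step 0: ref 1 -> FAULT, frames=[1,-,-] (faults so far: 1)
  step 1: ref 1 -> HIT, frames=[1,-,-] (faults so far: 1)
  step 2: ref 1 -> HIT, frames=[1,-,-] (faults so far: 1)
  step 3: ref 1 -> HIT, frames=[1,-,-] (faults so far: 1)
  step 4: ref 5 -> FAULT, frames=[1,5,-] (faults so far: 2)
  step 5: ref 6 -> FAULT, frames=[1,5,6] (faults so far: 3)
  step 6: ref 6 -> HIT, frames=[1,5,6] (faults so far: 3)
  step 7: ref 3 -> FAULT, evict 1, frames=[3,5,6] (faults so far: 4)
  step 8: ref 3 -> HIT, frames=[3,5,6] (faults so far: 4)
  step 9: ref 1 -> FAULT, evict 5, frames=[3,1,6] (faults so far: 5)
  step 10: ref 3 -> HIT, frames=[3,1,6] (faults so far: 5)
  step 11: ref 1 -> HIT, frames=[3,1,6] (faults so far: 5)
  LRU total faults: 5
--- Optimal ---
  step 0: ref 1 -> FAULT, frames=[1,-,-] (faults so far: 1)
  step 1: ref 1 -> HIT, frames=[1,-,-] (faults so far: 1)
  step 2: ref 1 -> HIT, frames=[1,-,-] (faults so far: 1)
  step 3: ref 1 -> HIT, frames=[1,-,-] (faults so far: 1)
  step 4: ref 5 -> FAULT, frames=[1,5,-] (faults so far: 2)
  step 5: ref 6 -> FAULT, frames=[1,5,6] (faults so far: 3)
  step 6: ref 6 -> HIT, frames=[1,5,6] (faults so far: 3)
  step 7: ref 3 -> FAULT, evict 5, frames=[1,3,6] (faults so far: 4)
  step 8: ref 3 -> HIT, frames=[1,3,6] (faults so far: 4)
  step 9: ref 1 -> HIT, frames=[1,3,6] (faults so far: 4)
  step 10: ref 3 -> HIT, frames=[1,3,6] (faults so far: 4)
  step 11: ref 1 -> HIT, frames=[1,3,6] (faults so far: 4)
  Optimal total faults: 4

Answer: 5 5 4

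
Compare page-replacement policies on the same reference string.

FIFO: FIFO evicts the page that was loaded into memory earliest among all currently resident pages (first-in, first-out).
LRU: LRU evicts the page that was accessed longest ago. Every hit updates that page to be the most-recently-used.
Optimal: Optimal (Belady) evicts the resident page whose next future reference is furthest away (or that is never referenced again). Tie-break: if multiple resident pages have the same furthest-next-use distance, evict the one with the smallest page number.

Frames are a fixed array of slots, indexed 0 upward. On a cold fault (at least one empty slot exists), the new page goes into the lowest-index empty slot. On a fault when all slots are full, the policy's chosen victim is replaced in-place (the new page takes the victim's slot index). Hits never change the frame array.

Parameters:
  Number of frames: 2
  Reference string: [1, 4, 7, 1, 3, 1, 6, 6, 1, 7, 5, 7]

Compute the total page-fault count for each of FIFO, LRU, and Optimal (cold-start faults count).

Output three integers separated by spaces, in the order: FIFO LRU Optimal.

--- FIFO ---
  step 0: ref 1 -> FAULT, frames=[1,-] (faults so far: 1)
  step 1: ref 4 -> FAULT, frames=[1,4] (faults so far: 2)
  step 2: ref 7 -> FAULT, evict 1, frames=[7,4] (faults so far: 3)
  step 3: ref 1 -> FAULT, evict 4, frames=[7,1] (faults so far: 4)
  step 4: ref 3 -> FAULT, evict 7, frames=[3,1] (faults so far: 5)
  step 5: ref 1 -> HIT, frames=[3,1] (faults so far: 5)
  step 6: ref 6 -> FAULT, evict 1, frames=[3,6] (faults so far: 6)
  step 7: ref 6 -> HIT, frames=[3,6] (faults so far: 6)
  step 8: ref 1 -> FAULT, evict 3, frames=[1,6] (faults so far: 7)
  step 9: ref 7 -> FAULT, evict 6, frames=[1,7] (faults so far: 8)
  step 10: ref 5 -> FAULT, evict 1, frames=[5,7] (faults so far: 9)
  step 11: ref 7 -> HIT, frames=[5,7] (faults so far: 9)
  FIFO total faults: 9
--- LRU ---
  step 0: ref 1 -> FAULT, frames=[1,-] (faults so far: 1)
  step 1: ref 4 -> FAULT, frames=[1,4] (faults so far: 2)
  step 2: ref 7 -> FAULT, evict 1, frames=[7,4] (faults so far: 3)
  step 3: ref 1 -> FAULT, evict 4, frames=[7,1] (faults so far: 4)
  step 4: ref 3 -> FAULT, evict 7, frames=[3,1] (faults so far: 5)
  step 5: ref 1 -> HIT, frames=[3,1] (faults so far: 5)
  step 6: ref 6 -> FAULT, evict 3, frames=[6,1] (faults so far: 6)
  step 7: ref 6 -> HIT, frames=[6,1] (faults so far: 6)
  step 8: ref 1 -> HIT, frames=[6,1] (faults so far: 6)
  step 9: ref 7 -> FAULT, evict 6, frames=[7,1] (faults so far: 7)
  step 10: ref 5 -> FAULT, evict 1, frames=[7,5] (faults so far: 8)
  step 11: ref 7 -> HIT, frames=[7,5] (faults so far: 8)
  LRU total faults: 8
--- Optimal ---
  step 0: ref 1 -> FAULT, frames=[1,-] (faults so far: 1)
  step 1: ref 4 -> FAULT, frames=[1,4] (faults so far: 2)
  step 2: ref 7 -> FAULT, evict 4, frames=[1,7] (faults so far: 3)
  step 3: ref 1 -> HIT, frames=[1,7] (faults so far: 3)
  step 4: ref 3 -> FAULT, evict 7, frames=[1,3] (faults so far: 4)
  step 5: ref 1 -> HIT, frames=[1,3] (faults so far: 4)
  step 6: ref 6 -> FAULT, evict 3, frames=[1,6] (faults so far: 5)
  step 7: ref 6 -> HIT, frames=[1,6] (faults so far: 5)
  step 8: ref 1 -> HIT, frames=[1,6] (faults so far: 5)
  step 9: ref 7 -> FAULT, evict 1, frames=[7,6] (faults so far: 6)
  step 10: ref 5 -> FAULT, evict 6, frames=[7,5] (faults so far: 7)
  step 11: ref 7 -> HIT, frames=[7,5] (faults so far: 7)
  Optimal total faults: 7

Answer: 9 8 7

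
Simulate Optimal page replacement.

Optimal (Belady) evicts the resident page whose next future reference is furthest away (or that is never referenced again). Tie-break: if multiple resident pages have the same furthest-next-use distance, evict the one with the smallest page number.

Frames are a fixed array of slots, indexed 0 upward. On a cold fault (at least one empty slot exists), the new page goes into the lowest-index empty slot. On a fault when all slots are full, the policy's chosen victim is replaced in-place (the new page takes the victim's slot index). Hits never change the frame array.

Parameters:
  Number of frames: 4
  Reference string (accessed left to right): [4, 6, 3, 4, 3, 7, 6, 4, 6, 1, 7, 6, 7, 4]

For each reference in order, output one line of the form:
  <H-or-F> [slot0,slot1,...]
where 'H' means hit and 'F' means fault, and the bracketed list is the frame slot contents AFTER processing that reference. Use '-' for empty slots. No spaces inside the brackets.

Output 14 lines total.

F [4,-,-,-]
F [4,6,-,-]
F [4,6,3,-]
H [4,6,3,-]
H [4,6,3,-]
F [4,6,3,7]
H [4,6,3,7]
H [4,6,3,7]
H [4,6,3,7]
F [4,6,1,7]
H [4,6,1,7]
H [4,6,1,7]
H [4,6,1,7]
H [4,6,1,7]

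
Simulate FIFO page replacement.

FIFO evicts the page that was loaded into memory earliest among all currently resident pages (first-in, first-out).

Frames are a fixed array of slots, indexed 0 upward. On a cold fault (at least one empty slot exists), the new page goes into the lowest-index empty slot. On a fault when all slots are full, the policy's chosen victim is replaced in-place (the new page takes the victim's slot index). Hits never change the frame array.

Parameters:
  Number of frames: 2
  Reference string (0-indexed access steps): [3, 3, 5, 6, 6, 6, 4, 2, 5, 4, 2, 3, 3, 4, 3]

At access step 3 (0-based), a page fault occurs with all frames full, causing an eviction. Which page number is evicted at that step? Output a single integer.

Answer: 3

Derivation:
Step 0: ref 3 -> FAULT, frames=[3,-]
Step 1: ref 3 -> HIT, frames=[3,-]
Step 2: ref 5 -> FAULT, frames=[3,5]
Step 3: ref 6 -> FAULT, evict 3, frames=[6,5]
At step 3: evicted page 3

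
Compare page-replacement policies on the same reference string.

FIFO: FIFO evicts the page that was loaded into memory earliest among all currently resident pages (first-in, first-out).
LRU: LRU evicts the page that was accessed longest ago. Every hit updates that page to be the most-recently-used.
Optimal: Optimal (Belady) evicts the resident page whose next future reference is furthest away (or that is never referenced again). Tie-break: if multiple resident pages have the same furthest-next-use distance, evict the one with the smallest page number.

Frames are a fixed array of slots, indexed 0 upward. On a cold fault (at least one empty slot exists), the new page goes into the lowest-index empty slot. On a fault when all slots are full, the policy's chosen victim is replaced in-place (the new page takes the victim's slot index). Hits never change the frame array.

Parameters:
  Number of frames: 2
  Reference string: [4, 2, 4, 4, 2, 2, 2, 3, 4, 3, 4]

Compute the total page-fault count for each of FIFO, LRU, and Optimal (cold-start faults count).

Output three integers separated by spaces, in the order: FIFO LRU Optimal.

Answer: 4 4 3

Derivation:
--- FIFO ---
  step 0: ref 4 -> FAULT, frames=[4,-] (faults so far: 1)
  step 1: ref 2 -> FAULT, frames=[4,2] (faults so far: 2)
  step 2: ref 4 -> HIT, frames=[4,2] (faults so far: 2)
  step 3: ref 4 -> HIT, frames=[4,2] (faults so far: 2)
  step 4: ref 2 -> HIT, frames=[4,2] (faults so far: 2)
  step 5: ref 2 -> HIT, frames=[4,2] (faults so far: 2)
  step 6: ref 2 -> HIT, frames=[4,2] (faults so far: 2)
  step 7: ref 3 -> FAULT, evict 4, frames=[3,2] (faults so far: 3)
  step 8: ref 4 -> FAULT, evict 2, frames=[3,4] (faults so far: 4)
  step 9: ref 3 -> HIT, frames=[3,4] (faults so far: 4)
  step 10: ref 4 -> HIT, frames=[3,4] (faults so far: 4)
  FIFO total faults: 4
--- LRU ---
  step 0: ref 4 -> FAULT, frames=[4,-] (faults so far: 1)
  step 1: ref 2 -> FAULT, frames=[4,2] (faults so far: 2)
  step 2: ref 4 -> HIT, frames=[4,2] (faults so far: 2)
  step 3: ref 4 -> HIT, frames=[4,2] (faults so far: 2)
  step 4: ref 2 -> HIT, frames=[4,2] (faults so far: 2)
  step 5: ref 2 -> HIT, frames=[4,2] (faults so far: 2)
  step 6: ref 2 -> HIT, frames=[4,2] (faults so far: 2)
  step 7: ref 3 -> FAULT, evict 4, frames=[3,2] (faults so far: 3)
  step 8: ref 4 -> FAULT, evict 2, frames=[3,4] (faults so far: 4)
  step 9: ref 3 -> HIT, frames=[3,4] (faults so far: 4)
  step 10: ref 4 -> HIT, frames=[3,4] (faults so far: 4)
  LRU total faults: 4
--- Optimal ---
  step 0: ref 4 -> FAULT, frames=[4,-] (faults so far: 1)
  step 1: ref 2 -> FAULT, frames=[4,2] (faults so far: 2)
  step 2: ref 4 -> HIT, frames=[4,2] (faults so far: 2)
  step 3: ref 4 -> HIT, frames=[4,2] (faults so far: 2)
  step 4: ref 2 -> HIT, frames=[4,2] (faults so far: 2)
  step 5: ref 2 -> HIT, frames=[4,2] (faults so far: 2)
  step 6: ref 2 -> HIT, frames=[4,2] (faults so far: 2)
  step 7: ref 3 -> FAULT, evict 2, frames=[4,3] (faults so far: 3)
  step 8: ref 4 -> HIT, frames=[4,3] (faults so far: 3)
  step 9: ref 3 -> HIT, frames=[4,3] (faults so far: 3)
  step 10: ref 4 -> HIT, frames=[4,3] (faults so far: 3)
  Optimal total faults: 3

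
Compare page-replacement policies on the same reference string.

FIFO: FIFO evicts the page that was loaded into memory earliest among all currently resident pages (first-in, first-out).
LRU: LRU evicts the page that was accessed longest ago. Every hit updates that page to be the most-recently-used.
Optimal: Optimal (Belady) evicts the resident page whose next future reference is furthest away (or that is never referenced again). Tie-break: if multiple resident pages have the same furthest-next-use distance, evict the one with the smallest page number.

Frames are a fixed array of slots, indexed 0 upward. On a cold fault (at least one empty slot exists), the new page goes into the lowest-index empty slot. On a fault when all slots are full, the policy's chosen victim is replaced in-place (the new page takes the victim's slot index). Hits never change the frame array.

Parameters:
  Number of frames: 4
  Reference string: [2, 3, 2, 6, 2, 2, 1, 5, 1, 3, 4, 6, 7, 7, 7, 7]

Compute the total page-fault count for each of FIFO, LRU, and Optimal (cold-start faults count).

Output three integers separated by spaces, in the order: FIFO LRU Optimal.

Answer: 7 9 7

Derivation:
--- FIFO ---
  step 0: ref 2 -> FAULT, frames=[2,-,-,-] (faults so far: 1)
  step 1: ref 3 -> FAULT, frames=[2,3,-,-] (faults so far: 2)
  step 2: ref 2 -> HIT, frames=[2,3,-,-] (faults so far: 2)
  step 3: ref 6 -> FAULT, frames=[2,3,6,-] (faults so far: 3)
  step 4: ref 2 -> HIT, frames=[2,3,6,-] (faults so far: 3)
  step 5: ref 2 -> HIT, frames=[2,3,6,-] (faults so far: 3)
  step 6: ref 1 -> FAULT, frames=[2,3,6,1] (faults so far: 4)
  step 7: ref 5 -> FAULT, evict 2, frames=[5,3,6,1] (faults so far: 5)
  step 8: ref 1 -> HIT, frames=[5,3,6,1] (faults so far: 5)
  step 9: ref 3 -> HIT, frames=[5,3,6,1] (faults so far: 5)
  step 10: ref 4 -> FAULT, evict 3, frames=[5,4,6,1] (faults so far: 6)
  step 11: ref 6 -> HIT, frames=[5,4,6,1] (faults so far: 6)
  step 12: ref 7 -> FAULT, evict 6, frames=[5,4,7,1] (faults so far: 7)
  step 13: ref 7 -> HIT, frames=[5,4,7,1] (faults so far: 7)
  step 14: ref 7 -> HIT, frames=[5,4,7,1] (faults so far: 7)
  step 15: ref 7 -> HIT, frames=[5,4,7,1] (faults so far: 7)
  FIFO total faults: 7
--- LRU ---
  step 0: ref 2 -> FAULT, frames=[2,-,-,-] (faults so far: 1)
  step 1: ref 3 -> FAULT, frames=[2,3,-,-] (faults so far: 2)
  step 2: ref 2 -> HIT, frames=[2,3,-,-] (faults so far: 2)
  step 3: ref 6 -> FAULT, frames=[2,3,6,-] (faults so far: 3)
  step 4: ref 2 -> HIT, frames=[2,3,6,-] (faults so far: 3)
  step 5: ref 2 -> HIT, frames=[2,3,6,-] (faults so far: 3)
  step 6: ref 1 -> FAULT, frames=[2,3,6,1] (faults so far: 4)
  step 7: ref 5 -> FAULT, evict 3, frames=[2,5,6,1] (faults so far: 5)
  step 8: ref 1 -> HIT, frames=[2,5,6,1] (faults so far: 5)
  step 9: ref 3 -> FAULT, evict 6, frames=[2,5,3,1] (faults so far: 6)
  step 10: ref 4 -> FAULT, evict 2, frames=[4,5,3,1] (faults so far: 7)
  step 11: ref 6 -> FAULT, evict 5, frames=[4,6,3,1] (faults so far: 8)
  step 12: ref 7 -> FAULT, evict 1, frames=[4,6,3,7] (faults so far: 9)
  step 13: ref 7 -> HIT, frames=[4,6,3,7] (faults so far: 9)
  step 14: ref 7 -> HIT, frames=[4,6,3,7] (faults so far: 9)
  step 15: ref 7 -> HIT, frames=[4,6,3,7] (faults so far: 9)
  LRU total faults: 9
--- Optimal ---
  step 0: ref 2 -> FAULT, frames=[2,-,-,-] (faults so far: 1)
  step 1: ref 3 -> FAULT, frames=[2,3,-,-] (faults so far: 2)
  step 2: ref 2 -> HIT, frames=[2,3,-,-] (faults so far: 2)
  step 3: ref 6 -> FAULT, frames=[2,3,6,-] (faults so far: 3)
  step 4: ref 2 -> HIT, frames=[2,3,6,-] (faults so far: 3)
  step 5: ref 2 -> HIT, frames=[2,3,6,-] (faults so far: 3)
  step 6: ref 1 -> FAULT, frames=[2,3,6,1] (faults so far: 4)
  step 7: ref 5 -> FAULT, evict 2, frames=[5,3,6,1] (faults so far: 5)
  step 8: ref 1 -> HIT, frames=[5,3,6,1] (faults so far: 5)
  step 9: ref 3 -> HIT, frames=[5,3,6,1] (faults so far: 5)
  step 10: ref 4 -> FAULT, evict 1, frames=[5,3,6,4] (faults so far: 6)
  step 11: ref 6 -> HIT, frames=[5,3,6,4] (faults so far: 6)
  step 12: ref 7 -> FAULT, evict 3, frames=[5,7,6,4] (faults so far: 7)
  step 13: ref 7 -> HIT, frames=[5,7,6,4] (faults so far: 7)
  step 14: ref 7 -> HIT, frames=[5,7,6,4] (faults so far: 7)
  step 15: ref 7 -> HIT, frames=[5,7,6,4] (faults so far: 7)
  Optimal total faults: 7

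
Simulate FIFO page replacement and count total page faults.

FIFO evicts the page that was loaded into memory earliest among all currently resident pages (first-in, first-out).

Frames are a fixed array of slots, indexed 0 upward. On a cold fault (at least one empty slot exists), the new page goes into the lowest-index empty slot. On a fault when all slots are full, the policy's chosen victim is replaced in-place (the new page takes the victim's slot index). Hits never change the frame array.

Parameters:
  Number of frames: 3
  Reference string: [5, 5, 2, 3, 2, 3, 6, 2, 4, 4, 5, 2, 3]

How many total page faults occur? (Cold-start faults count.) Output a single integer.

Step 0: ref 5 → FAULT, frames=[5,-,-]
Step 1: ref 5 → HIT, frames=[5,-,-]
Step 2: ref 2 → FAULT, frames=[5,2,-]
Step 3: ref 3 → FAULT, frames=[5,2,3]
Step 4: ref 2 → HIT, frames=[5,2,3]
Step 5: ref 3 → HIT, frames=[5,2,3]
Step 6: ref 6 → FAULT (evict 5), frames=[6,2,3]
Step 7: ref 2 → HIT, frames=[6,2,3]
Step 8: ref 4 → FAULT (evict 2), frames=[6,4,3]
Step 9: ref 4 → HIT, frames=[6,4,3]
Step 10: ref 5 → FAULT (evict 3), frames=[6,4,5]
Step 11: ref 2 → FAULT (evict 6), frames=[2,4,5]
Step 12: ref 3 → FAULT (evict 4), frames=[2,3,5]
Total faults: 8

Answer: 8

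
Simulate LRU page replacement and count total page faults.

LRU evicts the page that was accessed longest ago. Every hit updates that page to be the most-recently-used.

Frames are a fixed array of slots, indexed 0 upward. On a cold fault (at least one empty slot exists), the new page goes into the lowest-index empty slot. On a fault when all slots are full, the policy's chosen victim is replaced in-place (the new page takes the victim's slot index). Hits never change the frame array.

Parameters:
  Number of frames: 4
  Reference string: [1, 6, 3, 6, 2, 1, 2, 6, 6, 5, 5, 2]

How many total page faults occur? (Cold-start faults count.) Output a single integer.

Answer: 5

Derivation:
Step 0: ref 1 → FAULT, frames=[1,-,-,-]
Step 1: ref 6 → FAULT, frames=[1,6,-,-]
Step 2: ref 3 → FAULT, frames=[1,6,3,-]
Step 3: ref 6 → HIT, frames=[1,6,3,-]
Step 4: ref 2 → FAULT, frames=[1,6,3,2]
Step 5: ref 1 → HIT, frames=[1,6,3,2]
Step 6: ref 2 → HIT, frames=[1,6,3,2]
Step 7: ref 6 → HIT, frames=[1,6,3,2]
Step 8: ref 6 → HIT, frames=[1,6,3,2]
Step 9: ref 5 → FAULT (evict 3), frames=[1,6,5,2]
Step 10: ref 5 → HIT, frames=[1,6,5,2]
Step 11: ref 2 → HIT, frames=[1,6,5,2]
Total faults: 5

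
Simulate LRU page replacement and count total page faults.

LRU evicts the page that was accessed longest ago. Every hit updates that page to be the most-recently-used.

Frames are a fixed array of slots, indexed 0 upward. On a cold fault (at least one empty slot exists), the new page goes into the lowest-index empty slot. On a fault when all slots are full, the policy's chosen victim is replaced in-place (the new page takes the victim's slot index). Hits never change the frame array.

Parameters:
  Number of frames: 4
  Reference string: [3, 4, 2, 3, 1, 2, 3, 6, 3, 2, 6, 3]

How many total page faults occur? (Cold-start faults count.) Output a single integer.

Step 0: ref 3 → FAULT, frames=[3,-,-,-]
Step 1: ref 4 → FAULT, frames=[3,4,-,-]
Step 2: ref 2 → FAULT, frames=[3,4,2,-]
Step 3: ref 3 → HIT, frames=[3,4,2,-]
Step 4: ref 1 → FAULT, frames=[3,4,2,1]
Step 5: ref 2 → HIT, frames=[3,4,2,1]
Step 6: ref 3 → HIT, frames=[3,4,2,1]
Step 7: ref 6 → FAULT (evict 4), frames=[3,6,2,1]
Step 8: ref 3 → HIT, frames=[3,6,2,1]
Step 9: ref 2 → HIT, frames=[3,6,2,1]
Step 10: ref 6 → HIT, frames=[3,6,2,1]
Step 11: ref 3 → HIT, frames=[3,6,2,1]
Total faults: 5

Answer: 5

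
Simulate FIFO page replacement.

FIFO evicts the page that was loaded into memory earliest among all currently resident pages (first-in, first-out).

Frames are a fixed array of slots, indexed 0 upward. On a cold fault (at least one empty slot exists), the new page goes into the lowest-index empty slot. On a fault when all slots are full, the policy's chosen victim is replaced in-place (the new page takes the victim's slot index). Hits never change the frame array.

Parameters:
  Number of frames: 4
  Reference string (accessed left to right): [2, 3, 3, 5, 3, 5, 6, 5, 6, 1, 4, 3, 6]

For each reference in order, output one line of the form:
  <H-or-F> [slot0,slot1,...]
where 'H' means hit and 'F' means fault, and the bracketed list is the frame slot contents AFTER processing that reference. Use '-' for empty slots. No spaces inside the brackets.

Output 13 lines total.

F [2,-,-,-]
F [2,3,-,-]
H [2,3,-,-]
F [2,3,5,-]
H [2,3,5,-]
H [2,3,5,-]
F [2,3,5,6]
H [2,3,5,6]
H [2,3,5,6]
F [1,3,5,6]
F [1,4,5,6]
F [1,4,3,6]
H [1,4,3,6]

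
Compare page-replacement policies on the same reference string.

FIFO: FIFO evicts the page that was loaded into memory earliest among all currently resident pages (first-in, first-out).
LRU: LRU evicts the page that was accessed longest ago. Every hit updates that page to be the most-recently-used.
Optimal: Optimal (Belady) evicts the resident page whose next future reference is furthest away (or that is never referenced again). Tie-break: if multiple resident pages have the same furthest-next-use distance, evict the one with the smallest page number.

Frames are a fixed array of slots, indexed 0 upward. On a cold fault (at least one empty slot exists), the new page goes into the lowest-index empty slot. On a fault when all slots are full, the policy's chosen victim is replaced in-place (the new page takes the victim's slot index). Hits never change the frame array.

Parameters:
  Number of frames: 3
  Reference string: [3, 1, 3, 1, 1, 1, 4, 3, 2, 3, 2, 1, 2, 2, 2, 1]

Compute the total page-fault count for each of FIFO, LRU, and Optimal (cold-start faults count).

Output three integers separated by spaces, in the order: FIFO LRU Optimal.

Answer: 6 5 4

Derivation:
--- FIFO ---
  step 0: ref 3 -> FAULT, frames=[3,-,-] (faults so far: 1)
  step 1: ref 1 -> FAULT, frames=[3,1,-] (faults so far: 2)
  step 2: ref 3 -> HIT, frames=[3,1,-] (faults so far: 2)
  step 3: ref 1 -> HIT, frames=[3,1,-] (faults so far: 2)
  step 4: ref 1 -> HIT, frames=[3,1,-] (faults so far: 2)
  step 5: ref 1 -> HIT, frames=[3,1,-] (faults so far: 2)
  step 6: ref 4 -> FAULT, frames=[3,1,4] (faults so far: 3)
  step 7: ref 3 -> HIT, frames=[3,1,4] (faults so far: 3)
  step 8: ref 2 -> FAULT, evict 3, frames=[2,1,4] (faults so far: 4)
  step 9: ref 3 -> FAULT, evict 1, frames=[2,3,4] (faults so far: 5)
  step 10: ref 2 -> HIT, frames=[2,3,4] (faults so far: 5)
  step 11: ref 1 -> FAULT, evict 4, frames=[2,3,1] (faults so far: 6)
  step 12: ref 2 -> HIT, frames=[2,3,1] (faults so far: 6)
  step 13: ref 2 -> HIT, frames=[2,3,1] (faults so far: 6)
  step 14: ref 2 -> HIT, frames=[2,3,1] (faults so far: 6)
  step 15: ref 1 -> HIT, frames=[2,3,1] (faults so far: 6)
  FIFO total faults: 6
--- LRU ---
  step 0: ref 3 -> FAULT, frames=[3,-,-] (faults so far: 1)
  step 1: ref 1 -> FAULT, frames=[3,1,-] (faults so far: 2)
  step 2: ref 3 -> HIT, frames=[3,1,-] (faults so far: 2)
  step 3: ref 1 -> HIT, frames=[3,1,-] (faults so far: 2)
  step 4: ref 1 -> HIT, frames=[3,1,-] (faults so far: 2)
  step 5: ref 1 -> HIT, frames=[3,1,-] (faults so far: 2)
  step 6: ref 4 -> FAULT, frames=[3,1,4] (faults so far: 3)
  step 7: ref 3 -> HIT, frames=[3,1,4] (faults so far: 3)
  step 8: ref 2 -> FAULT, evict 1, frames=[3,2,4] (faults so far: 4)
  step 9: ref 3 -> HIT, frames=[3,2,4] (faults so far: 4)
  step 10: ref 2 -> HIT, frames=[3,2,4] (faults so far: 4)
  step 11: ref 1 -> FAULT, evict 4, frames=[3,2,1] (faults so far: 5)
  step 12: ref 2 -> HIT, frames=[3,2,1] (faults so far: 5)
  step 13: ref 2 -> HIT, frames=[3,2,1] (faults so far: 5)
  step 14: ref 2 -> HIT, frames=[3,2,1] (faults so far: 5)
  step 15: ref 1 -> HIT, frames=[3,2,1] (faults so far: 5)
  LRU total faults: 5
--- Optimal ---
  step 0: ref 3 -> FAULT, frames=[3,-,-] (faults so far: 1)
  step 1: ref 1 -> FAULT, frames=[3,1,-] (faults so far: 2)
  step 2: ref 3 -> HIT, frames=[3,1,-] (faults so far: 2)
  step 3: ref 1 -> HIT, frames=[3,1,-] (faults so far: 2)
  step 4: ref 1 -> HIT, frames=[3,1,-] (faults so far: 2)
  step 5: ref 1 -> HIT, frames=[3,1,-] (faults so far: 2)
  step 6: ref 4 -> FAULT, frames=[3,1,4] (faults so far: 3)
  step 7: ref 3 -> HIT, frames=[3,1,4] (faults so far: 3)
  step 8: ref 2 -> FAULT, evict 4, frames=[3,1,2] (faults so far: 4)
  step 9: ref 3 -> HIT, frames=[3,1,2] (faults so far: 4)
  step 10: ref 2 -> HIT, frames=[3,1,2] (faults so far: 4)
  step 11: ref 1 -> HIT, frames=[3,1,2] (faults so far: 4)
  step 12: ref 2 -> HIT, frames=[3,1,2] (faults so far: 4)
  step 13: ref 2 -> HIT, frames=[3,1,2] (faults so far: 4)
  step 14: ref 2 -> HIT, frames=[3,1,2] (faults so far: 4)
  step 15: ref 1 -> HIT, frames=[3,1,2] (faults so far: 4)
  Optimal total faults: 4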